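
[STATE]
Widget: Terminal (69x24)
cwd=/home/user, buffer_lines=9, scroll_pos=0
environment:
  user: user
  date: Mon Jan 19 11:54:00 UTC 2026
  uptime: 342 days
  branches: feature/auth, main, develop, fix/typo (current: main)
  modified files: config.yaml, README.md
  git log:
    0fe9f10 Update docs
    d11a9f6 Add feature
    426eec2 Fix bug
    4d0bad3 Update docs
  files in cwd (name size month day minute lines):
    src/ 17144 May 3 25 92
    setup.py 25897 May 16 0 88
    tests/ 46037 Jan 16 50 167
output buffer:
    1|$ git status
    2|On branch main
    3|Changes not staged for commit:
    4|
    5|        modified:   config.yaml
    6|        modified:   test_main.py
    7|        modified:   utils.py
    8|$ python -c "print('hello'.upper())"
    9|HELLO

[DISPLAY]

$ git status                                                         
On branch main                                                       
Changes not staged for commit:                                       
                                                                     
        modified:   config.yaml                                      
        modified:   test_main.py                                     
        modified:   utils.py                                         
$ python -c "print('hello'.upper())"                                 
HELLO                                                                
$ █                                                                  
                                                                     
                                                                     
                                                                     
                                                                     
                                                                     
                                                                     
                                                                     
                                                                     
                                                                     
                                                                     
                                                                     
                                                                     
                                                                     
                                                                     


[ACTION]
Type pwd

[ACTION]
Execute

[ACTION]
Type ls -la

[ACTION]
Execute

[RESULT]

$ git status                                                         
On branch main                                                       
Changes not staged for commit:                                       
                                                                     
        modified:   config.yaml                                      
        modified:   test_main.py                                     
        modified:   utils.py                                         
$ python -c "print('hello'.upper())"                                 
HELLO                                                                
$ pwd                                                                
/home/user                                                           
$ ls -la                                                             
drwxr-xr-x  1 user group    17144 May  3 10:25 src/                  
-rw-r--r--  1 user group    25897 May 16 10:00 setup.py              
drwxr-xr-x  1 user group    46037 Jan 16 10:50 tests/                
$ █                                                                  
                                                                     
                                                                     
                                                                     
                                                                     
                                                                     
                                                                     
                                                                     
                                                                     


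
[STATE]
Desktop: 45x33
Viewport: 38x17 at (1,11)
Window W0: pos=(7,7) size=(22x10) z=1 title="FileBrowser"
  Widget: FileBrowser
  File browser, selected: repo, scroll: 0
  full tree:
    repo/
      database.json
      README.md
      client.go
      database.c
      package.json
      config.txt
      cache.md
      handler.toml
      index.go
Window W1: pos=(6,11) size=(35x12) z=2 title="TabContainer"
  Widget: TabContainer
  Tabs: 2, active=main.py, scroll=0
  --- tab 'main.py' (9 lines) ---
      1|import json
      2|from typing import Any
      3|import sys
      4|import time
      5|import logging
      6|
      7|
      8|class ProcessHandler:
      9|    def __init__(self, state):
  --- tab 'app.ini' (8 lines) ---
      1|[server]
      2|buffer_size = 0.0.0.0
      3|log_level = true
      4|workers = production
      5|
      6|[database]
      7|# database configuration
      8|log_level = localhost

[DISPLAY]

     ┏━━━━━━━━━━━━━━━━━━━━━━━━━━━━━━━━
     ┃ TabContainer                   
     ┠────────────────────────────────
     ┃[main.py]│ app.ini              
     ┃────────────────────────────────
     ┃import json                     
     ┃from typing import Any          
     ┃import sys                      
     ┃import time                     
     ┃import logging                  
     ┃                                
     ┗━━━━━━━━━━━━━━━━━━━━━━━━━━━━━━━━
                                      
                                      
                                      
                                      
                                      


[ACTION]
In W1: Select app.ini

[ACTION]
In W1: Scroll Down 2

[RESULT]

     ┏━━━━━━━━━━━━━━━━━━━━━━━━━━━━━━━━
     ┃ TabContainer                   
     ┠────────────────────────────────
     ┃ main.py │[app.ini]             
     ┃────────────────────────────────
     ┃log_level = true                
     ┃workers = production            
     ┃                                
     ┃[database]                      
     ┃# database configuration        
     ┃log_level = localhost           
     ┗━━━━━━━━━━━━━━━━━━━━━━━━━━━━━━━━
                                      
                                      
                                      
                                      
                                      


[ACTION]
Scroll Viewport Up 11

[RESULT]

                                      
                                      
                                      
                                      
                                      
                                      
                                      
      ┏━━━━━━━━━━━━━━━━━━━━┓          
      ┃ FileBrowser        ┃          
      ┠────────────────────┨          
      ┃> [-] repo/         ┃          
     ┏━━━━━━━━━━━━━━━━━━━━━━━━━━━━━━━━
     ┃ TabContainer                   
     ┠────────────────────────────────
     ┃ main.py │[app.ini]             
     ┃────────────────────────────────
     ┃log_level = true                


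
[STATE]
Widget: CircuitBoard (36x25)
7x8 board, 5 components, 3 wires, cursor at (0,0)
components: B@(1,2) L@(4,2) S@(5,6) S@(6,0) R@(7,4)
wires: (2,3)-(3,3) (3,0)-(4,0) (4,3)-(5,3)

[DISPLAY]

   0 1 2 3 4 5 6                    
0  [.]                              
                                    
1           B                       
                                    
2               ·                   
                │                   
3   ·           ·                   
    │                               
4   ·       L   ·                   
                │                   
5               ·           S       
                                    
6   S                               
                                    
7                   R               
Cursor: (0,0)                       
                                    
                                    
                                    
                                    
                                    
                                    
                                    
                                    


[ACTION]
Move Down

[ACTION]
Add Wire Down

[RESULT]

   0 1 2 3 4 5 6                    
0                                   
                                    
1  [.]      B                       
    │                               
2   ·           ·                   
                │                   
3   ·           ·                   
    │                               
4   ·       L   ·                   
                │                   
5               ·           S       
                                    
6   S                               
                                    
7                   R               
Cursor: (1,0)                       
                                    
                                    
                                    
                                    
                                    
                                    
                                    
                                    


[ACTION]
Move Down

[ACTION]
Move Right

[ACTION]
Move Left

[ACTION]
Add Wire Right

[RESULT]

   0 1 2 3 4 5 6                    
0                                   
                                    
1   ·       B                       
    │                               
2  [.]─ ·       ·                   
                │                   
3   ·           ·                   
    │                               
4   ·       L   ·                   
                │                   
5               ·           S       
                                    
6   S                               
                                    
7                   R               
Cursor: (2,0)                       
                                    
                                    
                                    
                                    
                                    
                                    
                                    
                                    


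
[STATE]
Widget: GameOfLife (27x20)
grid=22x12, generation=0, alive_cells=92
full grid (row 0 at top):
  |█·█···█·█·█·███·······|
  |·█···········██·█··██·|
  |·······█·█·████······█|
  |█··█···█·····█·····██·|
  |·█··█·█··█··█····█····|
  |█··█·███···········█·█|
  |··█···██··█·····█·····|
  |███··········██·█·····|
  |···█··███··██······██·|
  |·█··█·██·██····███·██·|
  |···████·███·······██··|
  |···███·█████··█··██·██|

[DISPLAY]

Gen: 0                     
█·█···█·█·█·███·······     
·█···········██·█··██·     
·······█·█·████······█     
█··█···█·····█·····██·     
·█··█·█··█··█····█····     
█··█·███···········█·█     
··█···██··█·····█·····     
███··········██·█·····     
···█··███··██······██·     
·█··█·██·██····███·██·     
···████·███·······██··     
···███·█████··█··██·██     
                           
                           
                           
                           
                           
                           
                           


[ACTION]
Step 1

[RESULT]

Gen: 1                     
·█··········█·██······     
·█·····████·········█·     
········█······█·····█     
······██··██··█·····█·     
█████···█·········██··     
·████···█·············     
█·██·█·█·······█······     
·███····█··███·█······     
█··█·██·███████··████·     
··█·············██····     
··█············█·····█     
···█···█···█·····██·█·     
                           
                           
                           
                           
                           
                           
                           


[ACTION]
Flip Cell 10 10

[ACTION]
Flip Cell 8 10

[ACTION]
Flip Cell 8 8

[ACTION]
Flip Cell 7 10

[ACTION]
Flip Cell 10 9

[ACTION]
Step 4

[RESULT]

Gen: 5                     
········███···········     
········██·█········█·     
······██···█·······█·█     
·██·····██·█······█··█     
········███········██·     
·····█···█············     
······█···█·█·········     
··█···█···█·█·········     
·█········█·····███···     
·█···█···██···█····█··     
·███·····██··█········     
·············█·····█··     
                           
                           
                           
                           
                           
                           
                           


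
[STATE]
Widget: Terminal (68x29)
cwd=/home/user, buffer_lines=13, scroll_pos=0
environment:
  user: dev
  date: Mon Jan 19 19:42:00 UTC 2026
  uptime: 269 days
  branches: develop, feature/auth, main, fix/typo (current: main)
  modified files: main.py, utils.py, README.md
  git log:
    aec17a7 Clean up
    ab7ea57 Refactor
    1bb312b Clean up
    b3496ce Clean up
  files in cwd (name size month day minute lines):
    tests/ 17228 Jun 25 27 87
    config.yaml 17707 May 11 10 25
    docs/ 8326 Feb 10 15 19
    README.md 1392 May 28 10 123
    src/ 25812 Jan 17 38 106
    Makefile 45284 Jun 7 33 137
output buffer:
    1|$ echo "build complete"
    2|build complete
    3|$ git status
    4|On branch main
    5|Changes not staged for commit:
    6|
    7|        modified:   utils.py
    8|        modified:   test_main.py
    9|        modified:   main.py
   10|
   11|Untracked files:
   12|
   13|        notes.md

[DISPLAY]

$ echo "build complete"                                             
build complete                                                      
$ git status                                                        
On branch main                                                      
Changes not staged for commit:                                      
                                                                    
        modified:   utils.py                                        
        modified:   test_main.py                                    
        modified:   main.py                                         
                                                                    
Untracked files:                                                    
                                                                    
        notes.md                                                    
$ █                                                                 
                                                                    
                                                                    
                                                                    
                                                                    
                                                                    
                                                                    
                                                                    
                                                                    
                                                                    
                                                                    
                                                                    
                                                                    
                                                                    
                                                                    
                                                                    


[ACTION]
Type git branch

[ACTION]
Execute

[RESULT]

$ echo "build complete"                                             
build complete                                                      
$ git status                                                        
On branch main                                                      
Changes not staged for commit:                                      
                                                                    
        modified:   utils.py                                        
        modified:   test_main.py                                    
        modified:   main.py                                         
                                                                    
Untracked files:                                                    
                                                                    
        notes.md                                                    
$ git branch                                                        
  develop                                                           
  feature/auth                                                      
* main                                                              
  fix/typo                                                          
$ █                                                                 
                                                                    
                                                                    
                                                                    
                                                                    
                                                                    
                                                                    
                                                                    
                                                                    
                                                                    
                                                                    


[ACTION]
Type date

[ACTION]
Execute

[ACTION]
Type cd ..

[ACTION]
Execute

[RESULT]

$ echo "build complete"                                             
build complete                                                      
$ git status                                                        
On branch main                                                      
Changes not staged for commit:                                      
                                                                    
        modified:   utils.py                                        
        modified:   test_main.py                                    
        modified:   main.py                                         
                                                                    
Untracked files:                                                    
                                                                    
        notes.md                                                    
$ git branch                                                        
  develop                                                           
  feature/auth                                                      
* main                                                              
  fix/typo                                                          
$ date                                                              
Mon Jan 19 19:42:00 UTC 2026                                        
$ cd ..                                                             
                                                                    
$ █                                                                 
                                                                    
                                                                    
                                                                    
                                                                    
                                                                    
                                                                    


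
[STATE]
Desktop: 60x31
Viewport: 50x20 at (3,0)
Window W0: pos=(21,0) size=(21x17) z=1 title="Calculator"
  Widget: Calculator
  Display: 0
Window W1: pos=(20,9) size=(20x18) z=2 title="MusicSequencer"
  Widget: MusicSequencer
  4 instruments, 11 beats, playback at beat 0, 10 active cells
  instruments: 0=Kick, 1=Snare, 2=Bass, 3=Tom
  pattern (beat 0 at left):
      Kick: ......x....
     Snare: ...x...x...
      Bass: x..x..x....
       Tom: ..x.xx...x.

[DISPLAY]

                  ┏━━━━━━━━━━━━━━━━━━━┓           
                  ┃ Calculator        ┃           
                  ┠───────────────────┨           
                  ┃                  0┃           
                  ┃┌───┬───┬───┬───┐  ┃           
                  ┃│ 7 │ 8 │ 9 │ ÷ │  ┃           
                  ┃├───┼───┼───┼───┤  ┃           
                  ┃│ 4 │ 5 │ 6 │ × │  ┃           
                  ┃├───┼───┼───┼───┤  ┃           
                 ┏━━━━━━━━━━━━━━━━━━┓ ┃           
                 ┃ MusicSequencer   ┃ ┃           
                 ┠──────────────────┨ ┃           
                 ┃      ▼1234567890 ┃ ┃           
                 ┃  Kick······█···· ┃ ┃           
                 ┃ Snare···█···█··· ┃ ┃           
                 ┃  Bass█··█··█···· ┃ ┃           
                 ┃   Tom··█·██···█· ┃━┛           
                 ┃                  ┃             
                 ┃                  ┃             
                 ┃                  ┃             


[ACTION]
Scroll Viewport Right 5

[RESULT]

             ┏━━━━━━━━━━━━━━━━━━━┓                
             ┃ Calculator        ┃                
             ┠───────────────────┨                
             ┃                  0┃                
             ┃┌───┬───┬───┬───┐  ┃                
             ┃│ 7 │ 8 │ 9 │ ÷ │  ┃                
             ┃├───┼───┼───┼───┤  ┃                
             ┃│ 4 │ 5 │ 6 │ × │  ┃                
             ┃├───┼───┼───┼───┤  ┃                
            ┏━━━━━━━━━━━━━━━━━━┓ ┃                
            ┃ MusicSequencer   ┃ ┃                
            ┠──────────────────┨ ┃                
            ┃      ▼1234567890 ┃ ┃                
            ┃  Kick······█···· ┃ ┃                
            ┃ Snare···█···█··· ┃ ┃                
            ┃  Bass█··█··█···· ┃ ┃                
            ┃   Tom··█·██···█· ┃━┛                
            ┃                  ┃                  
            ┃                  ┃                  
            ┃                  ┃                  


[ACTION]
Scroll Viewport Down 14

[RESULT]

            ┠──────────────────┨ ┃                
            ┃      ▼1234567890 ┃ ┃                
            ┃  Kick······█···· ┃ ┃                
            ┃ Snare···█···█··· ┃ ┃                
            ┃  Bass█··█··█···· ┃ ┃                
            ┃   Tom··█·██···█· ┃━┛                
            ┃                  ┃                  
            ┃                  ┃                  
            ┃                  ┃                  
            ┃                  ┃                  
            ┃                  ┃                  
            ┃                  ┃                  
            ┃                  ┃                  
            ┃                  ┃                  
            ┃                  ┃                  
            ┗━━━━━━━━━━━━━━━━━━┛                  
                                                  
                                                  
                                                  
                                                  


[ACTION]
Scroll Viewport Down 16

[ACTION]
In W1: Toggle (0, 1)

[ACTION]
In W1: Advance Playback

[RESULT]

            ┠──────────────────┨ ┃                
            ┃      0▼234567890 ┃ ┃                
            ┃  Kick·█····█···· ┃ ┃                
            ┃ Snare···█···█··· ┃ ┃                
            ┃  Bass█··█··█···· ┃ ┃                
            ┃   Tom··█·██···█· ┃━┛                
            ┃                  ┃                  
            ┃                  ┃                  
            ┃                  ┃                  
            ┃                  ┃                  
            ┃                  ┃                  
            ┃                  ┃                  
            ┃                  ┃                  
            ┃                  ┃                  
            ┃                  ┃                  
            ┗━━━━━━━━━━━━━━━━━━┛                  
                                                  
                                                  
                                                  
                                                  


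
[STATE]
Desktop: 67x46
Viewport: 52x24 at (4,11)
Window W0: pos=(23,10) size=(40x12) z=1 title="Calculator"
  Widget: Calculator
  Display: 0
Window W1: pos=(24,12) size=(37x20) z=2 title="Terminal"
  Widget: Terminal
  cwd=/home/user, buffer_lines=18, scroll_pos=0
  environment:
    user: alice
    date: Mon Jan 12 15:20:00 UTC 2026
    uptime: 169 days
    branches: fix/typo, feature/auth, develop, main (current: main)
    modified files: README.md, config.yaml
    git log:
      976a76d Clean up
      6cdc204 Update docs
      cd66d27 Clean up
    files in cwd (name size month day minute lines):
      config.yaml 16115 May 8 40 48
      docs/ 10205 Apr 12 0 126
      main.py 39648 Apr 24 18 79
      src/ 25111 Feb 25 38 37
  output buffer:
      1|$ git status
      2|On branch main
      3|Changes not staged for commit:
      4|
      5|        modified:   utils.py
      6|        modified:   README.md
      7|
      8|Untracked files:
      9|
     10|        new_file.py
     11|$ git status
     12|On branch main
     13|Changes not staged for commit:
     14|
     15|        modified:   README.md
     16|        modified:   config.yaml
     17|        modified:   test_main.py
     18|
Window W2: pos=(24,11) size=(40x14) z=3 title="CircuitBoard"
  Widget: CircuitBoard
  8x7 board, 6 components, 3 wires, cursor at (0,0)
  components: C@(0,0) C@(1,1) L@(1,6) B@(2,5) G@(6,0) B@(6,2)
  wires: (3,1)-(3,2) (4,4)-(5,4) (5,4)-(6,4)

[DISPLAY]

                   ┃┏━━━━━━━━━━━━━━━━━━━━━━━━━━━━━━━
                   ┠┃ CircuitBoard                  
                   ┃┠───────────────────────────────
                   ┃┃   0 1 2 3 4 5 6 7             
                   ┃┃0  [C]                         
                   ┃┃                               
                   ┃┃1       C                   L  
                   ┃┃                               
                   ┃┃2                       B      
                   ┃┃                               
                   ┗┃3       · ─ ·                  
                    ┃                               
                    ┃4                   ·          
                    ┗━━━━━━━━━━━━━━━━━━━━━━━━━━━━━━━
                    ┃$ git status                   
                    ┃On branch main                 
                    ┃Changes not staged for commit: 
                    ┃                               
                    ┃        modified:   README.md  
                    ┃        modified:   config.yaml
                    ┗━━━━━━━━━━━━━━━━━━━━━━━━━━━━━━━
                                                    
                                                    
                                                    


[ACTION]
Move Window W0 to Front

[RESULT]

                   ┃ Calculator                     
                   ┠────────────────────────────────
                   ┃                                
                   ┃┌───┬───┬───┬───┐               
                   ┃│ 7 │ 8 │ 9 │ ÷ │               
                   ┃├───┼───┼───┼───┤               
                   ┃│ 4 │ 5 │ 6 │ × │               
                   ┃├───┼───┼───┼───┤               
                   ┃│ 1 │ 2 │ 3 │ - │               
                   ┃└───┴───┴───┴───┘               
                   ┗━━━━━━━━━━━━━━━━━━━━━━━━━━━━━━━━
                    ┃                               
                    ┃4                   ·          
                    ┗━━━━━━━━━━━━━━━━━━━━━━━━━━━━━━━
                    ┃$ git status                   
                    ┃On branch main                 
                    ┃Changes not staged for commit: 
                    ┃                               
                    ┃        modified:   README.md  
                    ┃        modified:   config.yaml
                    ┗━━━━━━━━━━━━━━━━━━━━━━━━━━━━━━━
                                                    
                                                    
                                                    


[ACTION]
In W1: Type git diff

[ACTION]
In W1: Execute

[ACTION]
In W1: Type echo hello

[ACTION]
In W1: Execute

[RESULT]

                   ┃ Calculator                     
                   ┠────────────────────────────────
                   ┃                                
                   ┃┌───┬───┬───┬───┐               
                   ┃│ 7 │ 8 │ 9 │ ÷ │               
                   ┃├───┼───┼───┼───┤               
                   ┃│ 4 │ 5 │ 6 │ × │               
                   ┃├───┼───┼───┼───┤               
                   ┃│ 1 │ 2 │ 3 │ - │               
                   ┃└───┴───┴───┴───┘               
                   ┗━━━━━━━━━━━━━━━━━━━━━━━━━━━━━━━━
                    ┃                               
                    ┃4                   ·          
                    ┗━━━━━━━━━━━━━━━━━━━━━━━━━━━━━━━
                    ┃@@ -1,3 +1,4 @@                
                    ┃+# updated                     
                    ┃ import sys                    
                    ┃$ echo hello                   
                    ┃hello                          
                    ┃$ █                            
                    ┗━━━━━━━━━━━━━━━━━━━━━━━━━━━━━━━
                                                    
                                                    
                                                    


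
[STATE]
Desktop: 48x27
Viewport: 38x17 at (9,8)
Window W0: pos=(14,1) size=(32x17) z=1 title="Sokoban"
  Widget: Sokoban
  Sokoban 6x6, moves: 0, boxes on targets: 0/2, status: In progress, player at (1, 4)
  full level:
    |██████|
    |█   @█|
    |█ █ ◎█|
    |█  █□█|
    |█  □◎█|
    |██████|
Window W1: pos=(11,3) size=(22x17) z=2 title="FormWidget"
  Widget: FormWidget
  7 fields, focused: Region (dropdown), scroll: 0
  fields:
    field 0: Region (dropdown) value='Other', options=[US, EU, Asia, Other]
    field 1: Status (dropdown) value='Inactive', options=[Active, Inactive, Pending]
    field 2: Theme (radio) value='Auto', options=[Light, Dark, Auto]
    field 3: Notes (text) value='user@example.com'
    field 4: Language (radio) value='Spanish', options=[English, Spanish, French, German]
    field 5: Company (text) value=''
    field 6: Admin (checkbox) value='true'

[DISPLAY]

  ┃  Theme:      ( ) Li┃            ┃ 
  ┃  Notes:      [user]┃            ┃ 
  ┃  Language:   ( ) En┃            ┃ 
  ┃  Company:    [    ]┃            ┃ 
  ┃  Admin:      [x]   ┃            ┃ 
  ┃                    ┃            ┃ 
  ┃                    ┃            ┃ 
  ┃                    ┃            ┃ 
  ┃                    ┃            ┃ 
  ┃                    ┃━━━━━━━━━━━━┛ 
  ┃                    ┃              
  ┗━━━━━━━━━━━━━━━━━━━━┛              
                                      
                                      
                                      
                                      
                                      


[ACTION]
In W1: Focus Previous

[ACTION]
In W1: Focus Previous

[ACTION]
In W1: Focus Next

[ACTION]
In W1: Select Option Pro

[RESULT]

  ┃  Theme:      ( ) Li┃            ┃ 
  ┃  Notes:      [user]┃            ┃ 
  ┃  Language:   ( ) En┃            ┃ 
  ┃  Company:    [    ]┃            ┃ 
  ┃> Admin:      [x]   ┃            ┃ 
  ┃                    ┃            ┃ 
  ┃                    ┃            ┃ 
  ┃                    ┃            ┃ 
  ┃                    ┃            ┃ 
  ┃                    ┃━━━━━━━━━━━━┛ 
  ┃                    ┃              
  ┗━━━━━━━━━━━━━━━━━━━━┛              
                                      
                                      
                                      
                                      
                                      


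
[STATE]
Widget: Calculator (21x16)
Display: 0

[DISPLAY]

                    0
┌───┬───┬───┬───┐    
│ 7 │ 8 │ 9 │ ÷ │    
├───┼───┼───┼───┤    
│ 4 │ 5 │ 6 │ × │    
├───┼───┼───┼───┤    
│ 1 │ 2 │ 3 │ - │    
├───┼───┼───┼───┤    
│ 0 │ . │ = │ + │    
├───┼───┼───┼───┤    
│ C │ MC│ MR│ M+│    
└───┴───┴───┴───┘    
                     
                     
                     
                     


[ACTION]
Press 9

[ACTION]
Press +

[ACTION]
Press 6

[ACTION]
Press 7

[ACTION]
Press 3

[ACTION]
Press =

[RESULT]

                  682
┌───┬───┬───┬───┐    
│ 7 │ 8 │ 9 │ ÷ │    
├───┼───┼───┼───┤    
│ 4 │ 5 │ 6 │ × │    
├───┼───┼───┼───┤    
│ 1 │ 2 │ 3 │ - │    
├───┼───┼───┼───┤    
│ 0 │ . │ = │ + │    
├───┼───┼───┼───┤    
│ C │ MC│ MR│ M+│    
└───┴───┴───┴───┘    
                     
                     
                     
                     


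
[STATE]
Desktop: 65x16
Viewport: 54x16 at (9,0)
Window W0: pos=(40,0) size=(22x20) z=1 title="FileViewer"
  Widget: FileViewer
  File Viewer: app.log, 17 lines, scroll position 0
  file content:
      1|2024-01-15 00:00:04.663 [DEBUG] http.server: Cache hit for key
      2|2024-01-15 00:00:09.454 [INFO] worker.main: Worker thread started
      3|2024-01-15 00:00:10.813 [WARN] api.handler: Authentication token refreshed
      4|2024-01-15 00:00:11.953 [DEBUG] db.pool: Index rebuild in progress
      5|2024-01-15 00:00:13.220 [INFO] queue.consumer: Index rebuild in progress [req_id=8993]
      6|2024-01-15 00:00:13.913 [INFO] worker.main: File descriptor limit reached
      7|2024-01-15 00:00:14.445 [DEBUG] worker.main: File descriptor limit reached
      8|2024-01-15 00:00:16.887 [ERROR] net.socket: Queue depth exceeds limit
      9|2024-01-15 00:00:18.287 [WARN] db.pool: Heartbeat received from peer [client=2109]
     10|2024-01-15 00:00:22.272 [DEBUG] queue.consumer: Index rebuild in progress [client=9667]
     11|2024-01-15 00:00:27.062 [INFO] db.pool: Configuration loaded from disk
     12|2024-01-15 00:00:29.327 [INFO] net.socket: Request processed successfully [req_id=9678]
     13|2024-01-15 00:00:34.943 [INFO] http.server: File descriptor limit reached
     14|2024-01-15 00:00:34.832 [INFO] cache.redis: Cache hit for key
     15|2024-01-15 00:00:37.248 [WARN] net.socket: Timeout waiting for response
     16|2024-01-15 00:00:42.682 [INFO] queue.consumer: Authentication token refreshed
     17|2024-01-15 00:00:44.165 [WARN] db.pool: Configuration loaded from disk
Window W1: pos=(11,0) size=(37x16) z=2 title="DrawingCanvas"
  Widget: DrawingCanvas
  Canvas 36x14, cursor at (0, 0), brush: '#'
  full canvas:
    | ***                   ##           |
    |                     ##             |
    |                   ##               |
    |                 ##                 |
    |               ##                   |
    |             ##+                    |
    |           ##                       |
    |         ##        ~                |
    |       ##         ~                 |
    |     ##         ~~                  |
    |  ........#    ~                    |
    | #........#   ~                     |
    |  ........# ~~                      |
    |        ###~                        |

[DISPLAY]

  ┏━━━━━━━━━━━━━━━━━━━━━━━━━━━━━━━━━━━┓━━━━━━━━━━━━━┓ 
  ┃ DrawingCanvas                     ┃ewer         ┃ 
  ┠───────────────────────────────────┨─────────────┨ 
  ┃+***                   ##          ┃-15 00:00:04▲┃ 
  ┃                     ##            ┃-15 00:00:09█┃ 
  ┃                   ##              ┃-15 00:00:10░┃ 
  ┃                 ##                ┃-15 00:00:11░┃ 
  ┃               ##                  ┃-15 00:00:13░┃ 
  ┃             ##+                   ┃-15 00:00:13░┃ 
  ┃           ##                      ┃-15 00:00:14░┃ 
  ┃         ##        ~               ┃-15 00:00:16░┃ 
  ┃       ##         ~                ┃-15 00:00:18░┃ 
  ┃     ##         ~~                 ┃-15 00:00:22░┃ 
  ┃  ........#    ~                   ┃-15 00:00:27░┃ 
  ┃ #........#   ~                    ┃-15 00:00:29░┃ 
  ┗━━━━━━━━━━━━━━━━━━━━━━━━━━━━━━━━━━━┛-15 00:00:34░┃ 


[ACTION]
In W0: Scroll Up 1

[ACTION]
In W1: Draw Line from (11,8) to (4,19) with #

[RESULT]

  ┏━━━━━━━━━━━━━━━━━━━━━━━━━━━━━━━━━━━┓━━━━━━━━━━━━━┓ 
  ┃ DrawingCanvas                     ┃ewer         ┃ 
  ┠───────────────────────────────────┨─────────────┨ 
  ┃+***                   ##          ┃-15 00:00:04▲┃ 
  ┃                     ##            ┃-15 00:00:09█┃ 
  ┃                   ##              ┃-15 00:00:10░┃ 
  ┃                 ##                ┃-15 00:00:11░┃ 
  ┃               ##  #               ┃-15 00:00:13░┃ 
  ┃             ##+ ##                ┃-15 00:00:13░┃ 
  ┃           ##   #                  ┃-15 00:00:14░┃ 
  ┃         ##   ##   ~               ┃-15 00:00:16░┃ 
  ┃       ##   ##    ~                ┃-15 00:00:18░┃ 
  ┃     ##    #    ~~                 ┃-15 00:00:22░┃ 
  ┃  .......##    ~                   ┃-15 00:00:27░┃ 
  ┃ #......#.#   ~                    ┃-15 00:00:29░┃ 
  ┗━━━━━━━━━━━━━━━━━━━━━━━━━━━━━━━━━━━┛-15 00:00:34░┃ 


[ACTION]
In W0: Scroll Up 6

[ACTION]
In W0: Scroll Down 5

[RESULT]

  ┏━━━━━━━━━━━━━━━━━━━━━━━━━━━━━━━━━━━┓━━━━━━━━━━━━━┓ 
  ┃ DrawingCanvas                     ┃ewer         ┃ 
  ┠───────────────────────────────────┨─────────────┨ 
  ┃+***                   ##          ┃-15 00:00:09▲┃ 
  ┃                     ##            ┃-15 00:00:10░┃ 
  ┃                   ##              ┃-15 00:00:11░┃ 
  ┃                 ##                ┃-15 00:00:13░┃ 
  ┃               ##  #               ┃-15 00:00:13░┃ 
  ┃             ##+ ##                ┃-15 00:00:14░┃ 
  ┃           ##   #                  ┃-15 00:00:16░┃ 
  ┃         ##   ##   ~               ┃-15 00:00:18░┃ 
  ┃       ##   ##    ~                ┃-15 00:00:22░┃ 
  ┃     ##    #    ~~                 ┃-15 00:00:27░┃ 
  ┃  .......##    ~                   ┃-15 00:00:29░┃ 
  ┃ #......#.#   ~                    ┃-15 00:00:34░┃ 
  ┗━━━━━━━━━━━━━━━━━━━━━━━━━━━━━━━━━━━┛-15 00:00:34░┃ 
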